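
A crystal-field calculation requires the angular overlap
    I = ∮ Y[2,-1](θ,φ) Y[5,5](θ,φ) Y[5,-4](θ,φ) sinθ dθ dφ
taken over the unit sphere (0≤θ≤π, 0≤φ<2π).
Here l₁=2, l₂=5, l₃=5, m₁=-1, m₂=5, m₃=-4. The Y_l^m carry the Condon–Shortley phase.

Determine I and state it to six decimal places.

-0.187924

m-sum 0 ✓  L=12 even ✓  3≤5≤7 ✓
Π(2lᵢ+1) = 5×11×11 = 605
triangle coeff Δ(2,5,5) = 1/38610
Σ_t [0,2]: t=0:+1/2880 t=1:−1/576 t=2:+1/2880 = -1/960
(3j)²=10/429 [(2 5 5; 0 0 0)], sign=+1
Σ_t [2,2]: t=2:+1/80640 = 1/80640
(3j)²=9/286 [(2 5 5; -1 5 -4)], sign=-1
⇒ 4πI² = 75/169
I = (-1)√(75/169/(4π)) = -0.18792404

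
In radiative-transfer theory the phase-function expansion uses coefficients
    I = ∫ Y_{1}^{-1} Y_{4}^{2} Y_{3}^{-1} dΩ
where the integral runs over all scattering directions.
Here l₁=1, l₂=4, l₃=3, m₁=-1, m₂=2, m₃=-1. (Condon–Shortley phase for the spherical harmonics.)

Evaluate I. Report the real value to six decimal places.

0.238414

Rules hold: Σm=0, L=8 even, 3≤3≤5.
N = 3·9·7 = 189
Δ = 2!·0!·6!/9! = 1/252
Racah Σ t=1..1: t=1:−1/36 = -1/36
⇒ 3j(1 4 3; 0 0 0)² = 4/63, sgn +1
Racah Σ t=2..2: t=2:+1/96 = 1/96
⇒ 3j(1 4 3; -1 2 -1)² = 5/84, sgn +1
4πI² = N·(3j₀)²·(3jₘ)² = 5/7
I = +1·√(0.714286/4π) = 0.23841361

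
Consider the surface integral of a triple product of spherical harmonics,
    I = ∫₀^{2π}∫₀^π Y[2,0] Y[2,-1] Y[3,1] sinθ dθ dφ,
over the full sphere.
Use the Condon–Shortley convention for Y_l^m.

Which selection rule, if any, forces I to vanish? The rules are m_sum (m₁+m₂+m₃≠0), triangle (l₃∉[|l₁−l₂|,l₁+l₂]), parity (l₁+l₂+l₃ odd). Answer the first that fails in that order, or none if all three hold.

parity

azimuthal sum: 0 − 1 + 1 = 0  ✓
0 ≤ 3 ≤ 4 (triangle on l)  ✓
L = 2 + 2 + 3 = 7 (odd)  ✗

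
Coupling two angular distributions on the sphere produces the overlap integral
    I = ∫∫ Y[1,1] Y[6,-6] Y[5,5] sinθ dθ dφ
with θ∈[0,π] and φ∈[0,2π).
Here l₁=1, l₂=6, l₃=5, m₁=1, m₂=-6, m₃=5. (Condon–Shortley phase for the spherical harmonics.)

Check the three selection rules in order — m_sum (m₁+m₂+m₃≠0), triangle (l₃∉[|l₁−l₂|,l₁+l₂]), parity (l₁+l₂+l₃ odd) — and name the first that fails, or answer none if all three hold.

none

Σmᵢ = 0  ✓
l₃∈[|l₁−l₂|,l₁+l₂]=[5,7], have l₃=5  ✓
Σlᵢ = 12 ⇒ even  ✓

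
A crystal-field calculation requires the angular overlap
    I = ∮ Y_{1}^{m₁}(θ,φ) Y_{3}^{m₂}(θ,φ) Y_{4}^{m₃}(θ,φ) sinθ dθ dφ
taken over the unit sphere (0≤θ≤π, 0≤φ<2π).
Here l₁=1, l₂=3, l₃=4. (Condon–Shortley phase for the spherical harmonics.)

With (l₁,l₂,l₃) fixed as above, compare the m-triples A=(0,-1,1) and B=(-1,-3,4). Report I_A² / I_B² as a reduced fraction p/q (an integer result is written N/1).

Same 1,3,4: normalisation and zero-m 3j drop out of the ratio.
A: Δ: 0! 2! 6! / 9! → 1/252; sum: t=0:+1/48 = 1/48; 3j²(1 3 4; 0 -1 1) = Δ·Π!·Σ² = 5/84  (sign -1)
B: Δ: 0! 2! 6! / 9! → 1/252; sum: t=0:+1/1440 = 1/1440; 3j²(1 3 4; -1 -3 4) = Δ·Π!·Σ² = 1/9  (sign +1)
I_A²/I_B² = (5/84)/(1/9) = 15/28

15/28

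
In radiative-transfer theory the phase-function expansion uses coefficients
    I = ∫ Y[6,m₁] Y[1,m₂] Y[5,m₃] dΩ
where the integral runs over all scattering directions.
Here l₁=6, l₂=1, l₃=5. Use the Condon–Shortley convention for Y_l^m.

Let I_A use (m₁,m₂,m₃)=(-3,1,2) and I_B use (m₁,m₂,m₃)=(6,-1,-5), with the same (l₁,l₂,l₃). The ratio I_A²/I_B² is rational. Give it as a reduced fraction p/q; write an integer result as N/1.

6/11

Same 6,1,5: normalisation and zero-m 3j drop out of the ratio.
A: Δ: 2! 10! 0! / 13! → 1/858; sum: t=2:+1/60480 = 1/60480; 3j²(6 1 5; -3 1 2) = Δ·Π!·Σ² = 6/143  (sign -1)
B: Δ: 2! 10! 0! / 13! → 1/858; sum: t=0:+1/7257600 = 1/7257600; 3j²(6 1 5; 6 -1 -5) = Δ·Π!·Σ² = 1/13  (sign +1)
I_A²/I_B² = (6/143)/(1/13) = 6/11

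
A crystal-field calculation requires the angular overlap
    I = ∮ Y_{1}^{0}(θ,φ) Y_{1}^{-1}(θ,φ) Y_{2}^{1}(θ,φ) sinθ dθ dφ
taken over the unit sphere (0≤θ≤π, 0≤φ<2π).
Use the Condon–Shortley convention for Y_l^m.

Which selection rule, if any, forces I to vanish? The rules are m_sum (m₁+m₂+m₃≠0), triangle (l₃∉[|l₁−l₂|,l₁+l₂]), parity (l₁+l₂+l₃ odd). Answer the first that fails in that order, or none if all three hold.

none

Σmᵢ = 0  ✓
l₃∈[|l₁−l₂|,l₁+l₂]=[0,2], have l₃=2  ✓
Σlᵢ = 4 ⇒ even  ✓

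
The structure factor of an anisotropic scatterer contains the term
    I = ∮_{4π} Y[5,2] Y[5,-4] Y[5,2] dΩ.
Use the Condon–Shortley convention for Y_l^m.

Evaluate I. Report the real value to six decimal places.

0.000000

Σlᵢ=15 odd — θ-integrand is odd under cosθ→−cosθ; I=0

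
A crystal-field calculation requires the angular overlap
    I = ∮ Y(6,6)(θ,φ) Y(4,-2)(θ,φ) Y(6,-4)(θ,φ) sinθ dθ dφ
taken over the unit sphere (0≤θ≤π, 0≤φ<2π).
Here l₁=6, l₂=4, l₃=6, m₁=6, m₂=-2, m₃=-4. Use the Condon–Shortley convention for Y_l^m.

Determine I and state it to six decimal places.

0.174397

Rules hold: Σm=0, L=16 even, 2≤6≤10.
N = 13·9·13 = 1521
Δ = 4!·8!·4!/17! = 1/15315300
Racah Σ t=0..4: t=0:+1/829440 t=1:−1/25920 t=2:+1/9216 t=3:−1/25920 t=4:+1/829440 = 7/207360
⇒ 3j(6 4 6; 0 0 0)² = 28/2431, sgn +1
Racah Σ t=0..0: t=0:+1/3870720 = 1/3870720
⇒ 3j(6 4 6; 6 -2 -4)² = 135/6188, sgn +1
4πI² = N·(3j₀)²·(3jₘ)² = 1215/3179
I = +1·√(0.382196/4π) = 0.17439657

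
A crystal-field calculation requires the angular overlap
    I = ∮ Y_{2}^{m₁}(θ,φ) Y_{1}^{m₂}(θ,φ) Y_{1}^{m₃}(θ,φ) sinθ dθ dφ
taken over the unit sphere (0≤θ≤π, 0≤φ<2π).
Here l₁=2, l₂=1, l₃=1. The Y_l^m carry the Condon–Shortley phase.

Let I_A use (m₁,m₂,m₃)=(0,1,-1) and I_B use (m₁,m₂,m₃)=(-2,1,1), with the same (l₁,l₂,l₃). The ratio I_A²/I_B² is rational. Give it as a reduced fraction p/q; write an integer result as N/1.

Same 2,1,1: normalisation and zero-m 3j drop out of the ratio.
A: Δ: 2! 2! 0! / 5! → 1/30; sum: t=2:+1/4 = 1/4; 3j²(2 1 1; 0 1 -1) = Δ·Π!·Σ² = 1/30  (sign +1)
B: Δ: 2! 2! 0! / 5! → 1/30; sum: t=2:+1/4 = 1/4; 3j²(2 1 1; -2 1 1) = Δ·Π!·Σ² = 1/5  (sign +1)
I_A²/I_B² = (1/30)/(1/5) = 1/6

1/6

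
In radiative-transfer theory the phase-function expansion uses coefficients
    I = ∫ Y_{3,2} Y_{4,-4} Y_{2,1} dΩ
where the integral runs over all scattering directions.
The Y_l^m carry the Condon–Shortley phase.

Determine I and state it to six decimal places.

0.000000

2 − 4 + 1 = -1 ≠ 0: azimuthal integral kills it; I = 0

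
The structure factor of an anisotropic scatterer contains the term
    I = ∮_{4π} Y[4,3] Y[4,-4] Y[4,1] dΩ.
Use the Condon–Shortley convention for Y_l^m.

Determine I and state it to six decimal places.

-0.168431

m-sum 0 ✓  L=12 even ✓  0≤4≤8 ✓
Π(2lᵢ+1) = 9×9×9 = 729
triangle coeff Δ(4,4,4) = 1/450450
Σ_t [0,4]: t=0:+1/13824 t=1:−1/216 t=2:+1/64 t=3:−1/216 t=4:+1/13824 = 5/768
(3j)²=18/1001 [(4 4 4; 0 0 0)], sign=+1
Σ_t [0,0]: t=0:+1/3456 = 1/3456
(3j)²=35/1287 [(4 4 4; 3 -4 1)], sign=-1
⇒ 4πI² = 7290/20449
I = (-1)√(7290/20449/(4π)) = -0.16843130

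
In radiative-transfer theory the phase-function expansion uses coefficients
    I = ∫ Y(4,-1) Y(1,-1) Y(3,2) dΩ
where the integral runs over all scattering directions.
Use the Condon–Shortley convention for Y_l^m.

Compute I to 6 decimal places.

Checks pass: Σm=0; 8 even; l₃=3∈[3,5].
(2·4+1)(2·1+1)(2·3+1) = 189
Δ: 2! 6! 0! / 9! → 1/252
sum: t=1:−1/36 = -1/36
3j²(4 1 3; 0 0 0) = Δ·Π!·Σ² = 4/63  (sign +1)
sum: t=0:+1/240 = 1/240
3j²(4 1 3; -1 -1 2) = Δ·Π!·Σ² = 1/84  (sign -1)
combine: 4πI² = 189·4/63·1/84 = 1/7
take √, sign -1: I = -0.10662181

-0.106622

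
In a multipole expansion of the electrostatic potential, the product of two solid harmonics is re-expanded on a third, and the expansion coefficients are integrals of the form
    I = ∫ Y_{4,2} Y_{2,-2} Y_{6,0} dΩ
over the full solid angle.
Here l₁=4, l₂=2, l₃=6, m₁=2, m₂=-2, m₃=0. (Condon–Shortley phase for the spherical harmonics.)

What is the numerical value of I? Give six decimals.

0.061597

m-sum 0 ✓  L=12 even ✓  2≤6≤6 ✓
Π(2lᵢ+1) = 9×5×13 = 585
triangle coeff Δ(4,2,6) = 1/6435
Σ_t [0,0]: t=0:+1/2304 = 1/2304
(3j)²=5/143 [(4 2 6; 0 0 0)], sign=+1
Σ_t [0,0]: t=0:+1/34560 = 1/34560
(3j)²=1/429 [(4 2 6; 2 -2 0)], sign=+1
⇒ 4πI² = 75/1573
I = (+1)√(75/1573/(4π)) = 0.06159725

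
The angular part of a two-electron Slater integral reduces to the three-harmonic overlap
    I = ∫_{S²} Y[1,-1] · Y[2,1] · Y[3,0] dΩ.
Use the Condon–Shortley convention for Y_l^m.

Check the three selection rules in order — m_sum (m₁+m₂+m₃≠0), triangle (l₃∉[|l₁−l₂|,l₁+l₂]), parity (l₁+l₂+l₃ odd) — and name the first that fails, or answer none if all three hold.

none

Σmᵢ = 0  ✓
l₃∈[|l₁−l₂|,l₁+l₂]=[1,3], have l₃=3  ✓
Σlᵢ = 6 ⇒ even  ✓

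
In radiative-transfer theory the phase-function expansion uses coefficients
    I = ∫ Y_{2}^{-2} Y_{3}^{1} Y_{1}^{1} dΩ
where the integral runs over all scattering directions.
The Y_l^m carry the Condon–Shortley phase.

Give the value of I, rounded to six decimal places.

m-sum 0 ✓  L=6 even ✓  1≤1≤5 ✓
Π(2lᵢ+1) = 5×7×3 = 105
triangle coeff Δ(2,3,1) = 1/105
Σ_t [2,2]: t=2:+1/4 = 1/4
(3j)²=3/35 [(2 3 1; 0 0 0)], sign=-1
Σ_t [4,4]: t=4:+1/48 = 1/48
(3j)²=1/105 [(2 3 1; -2 1 1)], sign=+1
⇒ 4πI² = 3/35
I = (-1)√(3/35/(4π)) = -0.08258890

-0.082589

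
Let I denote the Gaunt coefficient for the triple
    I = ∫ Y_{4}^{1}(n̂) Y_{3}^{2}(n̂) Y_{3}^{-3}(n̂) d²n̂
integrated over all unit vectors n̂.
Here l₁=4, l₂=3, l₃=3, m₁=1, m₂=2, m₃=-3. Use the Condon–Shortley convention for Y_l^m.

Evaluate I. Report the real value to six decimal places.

Rules hold: Σm=0, L=10 even, 1≤3≤7.
N = 9·7·7 = 441
Δ = 4!·4!·2!/11! = 1/34650
Racah Σ t=1..3: t=1:−1/72 t=2:+1/16 t=3:−1/72 = 5/144
⇒ 3j(4 3 3; 0 0 0)² = 2/77, sgn -1
Racah Σ t=3..3: t=3:−1/288 = -1/288
⇒ 3j(4 3 3; 1 2 -3)² = 5/231, sgn -1
4πI² = N·(3j₀)²·(3jₘ)² = 30/121
I = +1·√(0.247934/4π) = 0.14046335

0.140463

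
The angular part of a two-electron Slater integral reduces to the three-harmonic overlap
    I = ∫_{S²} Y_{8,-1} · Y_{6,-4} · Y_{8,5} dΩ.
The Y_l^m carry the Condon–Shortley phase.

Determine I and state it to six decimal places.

m-sum 0 ✓  L=22 even ✓  2≤8≤14 ✓
Π(2lᵢ+1) = 17×13×17 = 3757
triangle coeff Δ(8,6,8) = 1/13742520792
Σ_t [0,6]: t=0:+1/41803776000 t=1:−1/435456000 t=2:+1/39813120 t=3:−1/18662400 t=4:+1/39813120 t=5:−1/435456000 t=6:+1/41803776000 = -11/1393459200
(3j)²=600/96577 [(8 6 8; 0 0 0)], sign=-1
Σ_t [0,2]: t=0:+1/12541132800 t=1:−1/1161216000 t=2:+1/1045094400 = 11/62705664000
(3j)²=33/29716 [(8 6 8; -1 -4 5)], sign=-1
⇒ 4πI² = 4950/190969
I = (+1)√(4950/190969/(4π)) = 0.04541677

0.045417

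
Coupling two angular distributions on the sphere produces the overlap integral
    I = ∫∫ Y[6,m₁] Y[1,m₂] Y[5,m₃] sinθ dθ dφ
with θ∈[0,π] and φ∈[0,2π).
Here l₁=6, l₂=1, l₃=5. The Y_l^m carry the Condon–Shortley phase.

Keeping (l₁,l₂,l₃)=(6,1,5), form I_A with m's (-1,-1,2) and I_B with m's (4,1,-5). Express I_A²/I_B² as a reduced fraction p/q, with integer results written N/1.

Same 6,1,5: normalisation and zero-m 3j drop out of the ratio.
A: Δ: 2! 10! 0! / 13! → 1/858; sum: t=0:+1/60480 = 1/60480; 3j²(6 1 5; -1 -1 2) = Δ·Π!·Σ² = 5/429  (sign -1)
B: Δ: 2! 10! 0! / 13! → 1/858; sum: t=2:+1/7257600 = 1/7257600; 3j²(6 1 5; 4 1 -5) = Δ·Π!·Σ² = 1/858  (sign +1)
I_A²/I_B² = (5/429)/(1/858) = 10/1

10/1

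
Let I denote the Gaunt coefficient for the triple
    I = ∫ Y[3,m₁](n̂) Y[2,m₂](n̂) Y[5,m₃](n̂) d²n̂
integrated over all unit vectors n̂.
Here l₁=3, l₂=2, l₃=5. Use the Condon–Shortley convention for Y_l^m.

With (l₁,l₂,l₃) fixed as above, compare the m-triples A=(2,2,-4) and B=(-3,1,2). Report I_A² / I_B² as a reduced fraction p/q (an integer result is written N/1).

18/1

Same 3,2,5: normalisation and zero-m 3j drop out of the ratio.
A: Δ: 0! 6! 4! / 11! → 1/2310; sum: t=0:+1/2880 = 1/2880; 3j²(3 2 5; 2 2 -4) = Δ·Π!·Σ² = 3/55  (sign -1)
B: Δ: 0! 6! 4! / 11! → 1/2310; sum: t=0:+1/4320 = 1/4320; 3j²(3 2 5; -3 1 2) = Δ·Π!·Σ² = 1/330  (sign -1)
I_A²/I_B² = (3/55)/(1/330) = 18/1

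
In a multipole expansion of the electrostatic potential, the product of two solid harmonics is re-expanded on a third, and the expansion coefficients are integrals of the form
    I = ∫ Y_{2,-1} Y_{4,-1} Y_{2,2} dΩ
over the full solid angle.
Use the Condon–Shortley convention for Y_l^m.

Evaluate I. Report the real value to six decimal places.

Checks pass: Σm=0; 8 even; l₃=2∈[2,6].
(2·2+1)(2·4+1)(2·2+1) = 225
Δ: 4! 0! 4! / 9! → 1/630
sum: t=2:+1/16 = 1/16
3j²(2 4 2; 0 0 0) = Δ·Π!·Σ² = 2/35  (sign +1)
sum: t=3:−1/144 = -1/144
3j²(2 4 2; -1 -1 2) = Δ·Π!·Σ² = 1/126  (sign -1)
combine: 4πI² = 225·2/35·1/126 = 5/49
take √, sign -1: I = -0.09011188

-0.090112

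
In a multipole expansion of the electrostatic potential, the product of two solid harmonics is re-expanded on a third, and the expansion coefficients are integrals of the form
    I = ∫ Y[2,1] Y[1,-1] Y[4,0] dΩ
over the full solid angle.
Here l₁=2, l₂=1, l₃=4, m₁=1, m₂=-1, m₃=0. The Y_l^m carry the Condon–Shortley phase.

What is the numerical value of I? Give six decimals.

0.000000

triangle: need 1≤l₃≤3, have 4; I=0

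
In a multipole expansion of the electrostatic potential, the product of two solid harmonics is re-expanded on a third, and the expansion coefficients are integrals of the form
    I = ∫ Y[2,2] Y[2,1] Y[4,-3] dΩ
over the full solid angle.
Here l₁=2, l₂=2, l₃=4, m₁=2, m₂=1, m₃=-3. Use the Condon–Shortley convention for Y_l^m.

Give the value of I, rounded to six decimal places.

Rules hold: Σm=0, L=8 even, 0≤4≤4.
N = 5·5·9 = 225
Δ = 0!·4!·4!/9! = 1/630
Racah Σ t=0..0: t=0:+1/16 = 1/16
⇒ 3j(2 2 4; 0 0 0)² = 2/35, sgn +1
Racah Σ t=0..0: t=0:+1/144 = 1/144
⇒ 3j(2 2 4; 2 1 -3)² = 1/18, sgn -1
4πI² = N·(3j₀)²·(3jₘ)² = 5/7
I = -1·√(0.714286/4π) = -0.23841361

-0.238414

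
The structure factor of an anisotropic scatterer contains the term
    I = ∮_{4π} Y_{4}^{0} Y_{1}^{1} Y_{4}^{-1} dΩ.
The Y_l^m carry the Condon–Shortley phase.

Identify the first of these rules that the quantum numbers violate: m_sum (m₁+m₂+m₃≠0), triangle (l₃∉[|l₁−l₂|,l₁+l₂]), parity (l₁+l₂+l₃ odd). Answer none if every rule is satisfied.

Σmᵢ = 0  ✓
l₃∈[|l₁−l₂|,l₁+l₂]=[3,5], have l₃=4  ✓
Σlᵢ = 9 ⇒ odd  ✗

parity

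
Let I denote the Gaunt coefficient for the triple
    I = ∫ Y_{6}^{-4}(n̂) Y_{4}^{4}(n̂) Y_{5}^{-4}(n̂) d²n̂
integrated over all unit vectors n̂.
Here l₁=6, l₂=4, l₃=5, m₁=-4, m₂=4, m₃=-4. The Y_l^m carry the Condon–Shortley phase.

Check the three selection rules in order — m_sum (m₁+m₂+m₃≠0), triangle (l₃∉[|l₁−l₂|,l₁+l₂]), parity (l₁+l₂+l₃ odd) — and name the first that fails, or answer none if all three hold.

azimuthal sum: -4 + 4 − 4 = -4  ✗
2 ≤ 5 ≤ 10 (triangle on l)
L = 6 + 4 + 5 = 15 (odd)

m_sum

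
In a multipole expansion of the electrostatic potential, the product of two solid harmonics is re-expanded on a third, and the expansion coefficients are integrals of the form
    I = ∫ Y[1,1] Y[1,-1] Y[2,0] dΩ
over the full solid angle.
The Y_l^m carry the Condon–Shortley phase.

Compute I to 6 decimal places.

0.126157

m-sum 0 ✓  L=4 even ✓  0≤2≤2 ✓
Π(2lᵢ+1) = 3×3×5 = 45
triangle coeff Δ(1,1,2) = 1/30
Σ_t [0,0]: t=0:+1/1 = 1/1
(3j)²=2/15 [(1 1 2; 0 0 0)], sign=+1
Σ_t [0,0]: t=0:+1/4 = 1/4
(3j)²=1/30 [(1 1 2; 1 -1 0)], sign=+1
⇒ 4πI² = 1/5
I = (+1)√(1/5/(4π)) = 0.12615663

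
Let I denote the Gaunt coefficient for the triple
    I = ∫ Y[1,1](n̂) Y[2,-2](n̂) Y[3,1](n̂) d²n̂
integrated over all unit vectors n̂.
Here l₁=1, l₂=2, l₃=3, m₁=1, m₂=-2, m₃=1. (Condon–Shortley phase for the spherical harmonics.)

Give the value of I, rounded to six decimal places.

-0.082589

Checks pass: Σm=0; 6 even; l₃=3∈[1,3].
(2·1+1)(2·2+1)(2·3+1) = 105
Δ: 0! 2! 4! / 7! → 1/105
sum: t=0:+1/4 = 1/4
3j²(1 2 3; 0 0 0) = Δ·Π!·Σ² = 3/35  (sign -1)
sum: t=0:+1/48 = 1/48
3j²(1 2 3; 1 -2 1) = Δ·Π!·Σ² = 1/105  (sign +1)
combine: 4πI² = 105·3/35·1/105 = 3/35
take √, sign -1: I = -0.08258890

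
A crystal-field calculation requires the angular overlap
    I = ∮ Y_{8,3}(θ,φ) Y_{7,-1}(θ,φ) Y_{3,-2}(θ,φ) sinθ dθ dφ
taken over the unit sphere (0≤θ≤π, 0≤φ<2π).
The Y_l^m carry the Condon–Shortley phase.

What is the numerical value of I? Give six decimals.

m-sum 0 ✓  L=18 even ✓  1≤3≤15 ✓
Π(2lᵢ+1) = 17×15×7 = 1785
triangle coeff Δ(8,7,3) = 1/5290740
Σ_t [5,7]: t=5:−1/7257600 t=6:+1/2073600 t=7:−1/7257600 = 1/4838400
(3j)²=252/20995 [(8 7 3; 0 0 0)], sign=-1
Σ_t [4,5]: t=4:+1/11612160 t=5:−1/14515200 = 1/58060800
(3j)²=55/58786 [(8 7 3; 3 -1 -2)], sign=-1
⇒ 4πI² = 20790/1037153
I = (+1)√(20790/1037153/(4π)) = 0.03993934

0.039939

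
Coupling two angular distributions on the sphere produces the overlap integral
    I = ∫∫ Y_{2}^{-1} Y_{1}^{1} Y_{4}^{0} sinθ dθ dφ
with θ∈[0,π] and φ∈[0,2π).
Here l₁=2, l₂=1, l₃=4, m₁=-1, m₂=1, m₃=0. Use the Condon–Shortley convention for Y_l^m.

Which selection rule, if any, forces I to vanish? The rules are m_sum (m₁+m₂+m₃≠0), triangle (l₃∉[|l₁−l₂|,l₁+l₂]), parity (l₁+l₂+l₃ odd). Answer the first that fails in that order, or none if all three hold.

azimuthal sum: -1 + 1 + 0 = 0  ✓
1 ≤ 4 ≤ 3 (triangle on l)  ✗
L = 2 + 1 + 4 = 7 (odd)

triangle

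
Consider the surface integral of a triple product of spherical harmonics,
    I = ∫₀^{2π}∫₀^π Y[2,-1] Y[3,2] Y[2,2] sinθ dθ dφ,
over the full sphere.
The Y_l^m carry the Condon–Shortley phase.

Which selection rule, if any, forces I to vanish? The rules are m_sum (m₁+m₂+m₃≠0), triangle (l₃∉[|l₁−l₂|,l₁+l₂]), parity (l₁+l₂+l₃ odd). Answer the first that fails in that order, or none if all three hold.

m_sum

m₁+m₂+m₃ = -1 + 2 + 2 = 3  ✗
triangle: |2−3|=1 ≤ l₃=2 ≤ 2+3=5
parity: l₁+l₂+l₃ = 7 is odd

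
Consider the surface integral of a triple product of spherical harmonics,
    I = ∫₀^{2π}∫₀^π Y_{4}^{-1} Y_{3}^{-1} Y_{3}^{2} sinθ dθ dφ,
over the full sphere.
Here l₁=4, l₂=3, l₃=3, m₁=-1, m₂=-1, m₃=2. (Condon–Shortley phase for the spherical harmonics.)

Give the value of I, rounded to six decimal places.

0.145070

Rules hold: Σm=0, L=10 even, 1≤3≤7.
N = 9·7·7 = 441
Δ = 4!·4!·2!/11! = 1/34650
Racah Σ t=1..3: t=1:−1/72 t=2:+1/16 t=3:−1/72 = 5/144
⇒ 3j(4 3 3; 0 0 0)² = 2/77, sgn -1
Racah Σ t=1..2: t=1:−1/144 t=2:+1/48 = 1/72
⇒ 3j(4 3 3; -1 -1 2)² = 16/693, sgn -1
4πI² = N·(3j₀)²·(3jₘ)² = 32/121
I = +1·√(0.264463/4π) = 0.14506992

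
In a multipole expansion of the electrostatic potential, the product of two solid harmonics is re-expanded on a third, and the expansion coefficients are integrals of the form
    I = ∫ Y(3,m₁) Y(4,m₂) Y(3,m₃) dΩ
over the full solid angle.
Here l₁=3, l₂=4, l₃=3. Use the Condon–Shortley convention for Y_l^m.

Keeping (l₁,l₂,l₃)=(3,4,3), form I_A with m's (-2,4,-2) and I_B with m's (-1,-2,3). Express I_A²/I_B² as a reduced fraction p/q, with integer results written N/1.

35/27

Same 3,4,3: normalisation and zero-m 3j drop out of the ratio.
A: Δ: 4! 2! 4! / 11! → 1/34650; sum: t=4:+1/576 = 1/576; 3j²(3 4 3; -2 4 -2) = Δ·Π!·Σ² = 5/99  (sign -1)
B: Δ: 4! 2! 4! / 11! → 1/34650; sum: t=2:+1/192 = 1/192; 3j²(3 4 3; -1 -2 3) = Δ·Π!·Σ² = 3/77  (sign +1)
I_A²/I_B² = (5/99)/(3/77) = 35/27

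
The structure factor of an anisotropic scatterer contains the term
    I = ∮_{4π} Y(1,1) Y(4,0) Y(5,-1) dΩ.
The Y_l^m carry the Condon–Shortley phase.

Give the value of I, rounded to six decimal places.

m-sum 0 ✓  L=10 even ✓  3≤5≤5 ✓
Π(2lᵢ+1) = 3×9×11 = 297
triangle coeff Δ(1,4,5) = 1/495
Σ_t [0,0]: t=0:+1/576 = 1/576
(3j)²=5/99 [(1 4 5; 0 0 0)], sign=-1
Σ_t [0,0]: t=0:+1/1152 = 1/1152
(3j)²=1/33 [(1 4 5; 1 0 -1)], sign=+1
⇒ 4πI² = 5/11
I = (-1)√(5/11/(4π)) = -0.19018827

-0.190188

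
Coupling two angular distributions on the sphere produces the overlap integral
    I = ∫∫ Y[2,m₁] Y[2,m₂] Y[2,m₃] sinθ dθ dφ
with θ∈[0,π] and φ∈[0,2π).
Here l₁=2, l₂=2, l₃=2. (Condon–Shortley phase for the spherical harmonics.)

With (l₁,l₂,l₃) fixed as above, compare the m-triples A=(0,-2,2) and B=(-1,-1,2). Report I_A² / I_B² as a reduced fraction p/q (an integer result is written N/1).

2/3

Same 2,2,2: normalisation and zero-m 3j drop out of the ratio.
A: Δ: 2! 2! 2! / 7! → 1/630; sum: t=0:+1/8 = 1/8; 3j²(2 2 2; 0 -2 2) = Δ·Π!·Σ² = 2/35  (sign +1)
B: Δ: 2! 2! 2! / 7! → 1/630; sum: t=1:−1/4 = -1/4; 3j²(2 2 2; -1 -1 2) = Δ·Π!·Σ² = 3/35  (sign -1)
I_A²/I_B² = (2/35)/(3/35) = 2/3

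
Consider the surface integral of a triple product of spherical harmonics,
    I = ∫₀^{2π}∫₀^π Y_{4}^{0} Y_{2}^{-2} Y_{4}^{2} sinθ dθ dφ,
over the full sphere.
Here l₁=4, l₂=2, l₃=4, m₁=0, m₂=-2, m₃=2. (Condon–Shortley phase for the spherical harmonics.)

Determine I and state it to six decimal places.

-0.190365

Checks pass: Σm=0; 10 even; l₃=4∈[2,6].
(2·4+1)(2·2+1)(2·4+1) = 405
Δ: 2! 6! 2! / 11! → 1/13860
sum: t=0:+1/192 t=1:−1/36 t=2:+1/192 = -5/288
3j²(4 2 4; 0 0 0) = Δ·Π!·Σ² = 20/693  (sign -1)
sum: t=0:+1/192 = 1/192
3j²(4 2 4; 0 -2 2) = Δ·Π!·Σ² = 3/77  (sign +1)
combine: 4πI² = 405·20/693·3/77 = 2700/5929
take √, sign -1: I = -0.19036462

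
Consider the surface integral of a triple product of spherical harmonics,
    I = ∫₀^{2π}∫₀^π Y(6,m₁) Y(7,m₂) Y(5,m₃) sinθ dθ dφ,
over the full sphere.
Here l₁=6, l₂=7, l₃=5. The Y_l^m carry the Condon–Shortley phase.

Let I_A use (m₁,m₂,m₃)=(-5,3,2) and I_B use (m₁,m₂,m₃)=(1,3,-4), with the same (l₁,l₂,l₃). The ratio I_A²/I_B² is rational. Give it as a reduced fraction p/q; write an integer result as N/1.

6875/392

Same 6,7,5: normalisation and zero-m 3j drop out of the ratio.
A: Δ: 8! 4! 6! / 19! → 1/174594420; sum: t=7:−1/4354560 t=8:+1/11612160 = -1/6967296; 3j²(6 7 5; -5 3 2) = Δ·Π!·Σ² = 625/50388  (sign +1)
B: Δ: 8! 4! 6! / 19! → 1/174594420; sum: t=4:+1/2488320 t=5:−1/2073600 = -1/12441600; 3j²(6 7 5; 1 3 -4) = Δ·Π!·Σ² = 98/138567  (sign +1)
I_A²/I_B² = (625/50388)/(98/138567) = 6875/392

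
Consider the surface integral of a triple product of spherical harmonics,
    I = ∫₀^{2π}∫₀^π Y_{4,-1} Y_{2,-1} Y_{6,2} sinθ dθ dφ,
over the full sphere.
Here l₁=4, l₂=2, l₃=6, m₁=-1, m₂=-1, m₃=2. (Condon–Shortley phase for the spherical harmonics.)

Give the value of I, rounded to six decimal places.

Rules hold: Σm=0, L=12 even, 2≤6≤6.
N = 9·5·13 = 585
Δ = 0!·8!·4!/13! = 1/6435
Racah Σ t=0..0: t=0:+1/2304 = 1/2304
⇒ 3j(4 2 6; 0 0 0)² = 5/143, sgn +1
Racah Σ t=0..0: t=0:+1/4320 = 1/4320
⇒ 3j(4 2 6; -1 -1 2)² = 224/6435, sgn +1
4πI² = N·(3j₀)²·(3jₘ)² = 1120/1573
I = +1·√(0.712015/4π) = 0.23803440

0.238034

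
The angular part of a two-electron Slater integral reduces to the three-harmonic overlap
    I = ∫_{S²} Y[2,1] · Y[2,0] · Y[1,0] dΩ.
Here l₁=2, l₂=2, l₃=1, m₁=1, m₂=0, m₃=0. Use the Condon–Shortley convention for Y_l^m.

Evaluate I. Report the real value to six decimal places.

Σmᵢ = 1 ≠ 0, so the φ-integral vanishes; I = 0

0.000000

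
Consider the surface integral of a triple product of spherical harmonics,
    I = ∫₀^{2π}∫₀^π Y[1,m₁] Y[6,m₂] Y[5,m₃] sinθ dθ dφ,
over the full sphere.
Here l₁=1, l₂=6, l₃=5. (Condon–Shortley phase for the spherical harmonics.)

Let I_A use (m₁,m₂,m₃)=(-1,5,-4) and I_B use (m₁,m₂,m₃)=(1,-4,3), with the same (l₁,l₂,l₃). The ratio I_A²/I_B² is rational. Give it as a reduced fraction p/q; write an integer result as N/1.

Same 1,6,5: normalisation and zero-m 3j drop out of the ratio.
A: Δ: 2! 0! 10! / 13! → 1/858; sum: t=2:+1/725760 = 1/725760; 3j²(1 6 5; -1 5 -4) = Δ·Π!·Σ² = 5/78  (sign -1)
B: Δ: 2! 0! 10! / 13! → 1/858; sum: t=0:+1/161280 = 1/161280; 3j²(1 6 5; 1 -4 3) = Δ·Π!·Σ² = 15/286  (sign +1)
I_A²/I_B² = (5/78)/(15/286) = 11/9

11/9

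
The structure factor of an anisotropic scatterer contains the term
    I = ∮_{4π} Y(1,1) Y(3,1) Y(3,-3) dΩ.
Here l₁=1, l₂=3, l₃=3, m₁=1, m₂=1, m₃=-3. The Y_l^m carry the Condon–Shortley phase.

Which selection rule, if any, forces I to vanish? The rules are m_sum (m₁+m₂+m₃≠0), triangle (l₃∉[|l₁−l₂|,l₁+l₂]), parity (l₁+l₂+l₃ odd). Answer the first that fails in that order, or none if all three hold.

m_sum

m₁+m₂+m₃ = 1 + 1 − 3 = -1  ✗
triangle: |1−3|=2 ≤ l₃=3 ≤ 1+3=4
parity: l₁+l₂+l₃ = 7 is odd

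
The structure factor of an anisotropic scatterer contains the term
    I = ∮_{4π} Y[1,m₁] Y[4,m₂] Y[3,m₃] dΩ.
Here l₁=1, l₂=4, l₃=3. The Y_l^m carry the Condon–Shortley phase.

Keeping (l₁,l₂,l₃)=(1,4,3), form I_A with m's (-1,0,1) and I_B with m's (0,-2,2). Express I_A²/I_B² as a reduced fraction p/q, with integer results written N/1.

Shared (l₁,l₂,l₃)=(1,4,3): N and (l;000)² cancel in I_A²/I_B².
A: Δ = 2!·0!·6!/9! = 1/252; Racah Σ t=2..2: t=2:+1/96 = 1/96; ⇒ 3j(1 4 3; -1 0 1)² = 1/42, sgn +1
B: Δ = 2!·0!·6!/9! = 1/252; Racah Σ t=1..1: t=1:−1/120 = -1/120; ⇒ 3j(1 4 3; 0 -2 2)² = 1/21, sgn +1
I_A²/I_B² = (1/42)/(1/21) = 1/2

1/2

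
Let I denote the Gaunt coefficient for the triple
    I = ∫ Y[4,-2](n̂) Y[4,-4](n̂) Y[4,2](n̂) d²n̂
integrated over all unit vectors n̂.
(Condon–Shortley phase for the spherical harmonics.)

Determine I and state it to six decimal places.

m-sum = -2 − 4 + 2 = -4 ≠ 0 ⇒ I = 0

0.000000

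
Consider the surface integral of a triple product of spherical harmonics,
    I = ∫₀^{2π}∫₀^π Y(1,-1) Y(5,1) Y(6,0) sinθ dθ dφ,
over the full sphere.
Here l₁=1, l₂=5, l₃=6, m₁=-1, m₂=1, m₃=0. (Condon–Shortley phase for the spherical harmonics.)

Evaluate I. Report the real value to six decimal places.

Checks pass: Σm=0; 12 even; l₃=6∈[4,6].
(2·1+1)(2·5+1)(2·6+1) = 429
Δ: 0! 2! 10! / 13! → 1/858
sum: t=0:+1/14400 = 1/14400
3j²(1 5 6; 0 0 0) = Δ·Π!·Σ² = 6/143  (sign +1)
sum: t=0:+1/34560 = 1/34560
3j²(1 5 6; -1 1 0) = Δ·Π!·Σ² = 5/286  (sign +1)
combine: 4πI² = 429·6/143·5/286 = 45/143
take √, sign +1: I = 0.15824621

0.158246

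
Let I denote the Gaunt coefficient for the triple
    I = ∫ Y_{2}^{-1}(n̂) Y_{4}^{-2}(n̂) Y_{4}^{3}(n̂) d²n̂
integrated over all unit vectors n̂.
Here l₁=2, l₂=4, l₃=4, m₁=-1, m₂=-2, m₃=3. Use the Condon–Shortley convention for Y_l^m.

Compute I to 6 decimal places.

-0.187702

Rules hold: Σm=0, L=10 even, 2≤4≤6.
N = 5·9·9 = 405
Δ = 2!·2!·6!/11! = 1/13860
Racah Σ t=0..2: t=0:+1/192 t=1:−1/36 t=2:+1/192 = -5/288
⇒ 3j(2 4 4; 0 0 0)² = 20/693, sgn -1
Racah Σ t=1..2: t=1:−1/240 t=2:+1/1440 = -1/288
⇒ 3j(2 4 4; -1 -2 3)² = 5/132, sgn +1
4πI² = N·(3j₀)²·(3jₘ)² = 375/847
I = -1·√(0.442739/4π) = -0.18770204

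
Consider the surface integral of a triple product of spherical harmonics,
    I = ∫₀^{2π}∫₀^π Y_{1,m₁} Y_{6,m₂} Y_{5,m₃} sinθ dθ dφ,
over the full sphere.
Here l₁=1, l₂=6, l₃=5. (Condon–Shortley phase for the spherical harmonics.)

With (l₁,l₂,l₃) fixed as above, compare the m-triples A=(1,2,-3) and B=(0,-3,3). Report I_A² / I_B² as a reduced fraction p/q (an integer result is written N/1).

Same 1,6,5: normalisation and zero-m 3j drop out of the ratio.
A: Δ: 2! 0! 10! / 13! → 1/858; sum: t=0:+1/161280 = 1/161280; 3j²(1 6 5; 1 2 -3) = Δ·Π!·Σ² = 1/143  (sign +1)
B: Δ: 2! 0! 10! / 13! → 1/858; sum: t=1:−1/80640 = -1/80640; 3j²(1 6 5; 0 -3 3) = Δ·Π!·Σ² = 9/286  (sign -1)
I_A²/I_B² = (1/143)/(9/286) = 2/9

2/9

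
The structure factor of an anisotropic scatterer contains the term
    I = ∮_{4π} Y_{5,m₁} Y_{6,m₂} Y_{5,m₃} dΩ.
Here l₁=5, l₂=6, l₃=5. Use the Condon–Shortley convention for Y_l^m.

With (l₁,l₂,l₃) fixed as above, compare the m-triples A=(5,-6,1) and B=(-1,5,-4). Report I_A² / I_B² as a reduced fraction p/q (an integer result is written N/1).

10/27

Shared (l₁,l₂,l₃)=(5,6,5): N and (l;000)² cancel in I_A²/I_B².
A: Δ = 6!·4!·6!/17! = 1/28588560; Racah Σ t=0..0: t=0:+1/12441600 = 1/12441600; ⇒ 3j(5 6 5; 5 -6 1)² = 3/442, sgn +1
B: Δ = 6!·4!·6!/17! = 1/28588560; Racah Σ t=5..6: t=5:−1/518400 t=6:+1/2073600 = -1/691200; ⇒ 3j(5 6 5; -1 5 -4)² = 81/4420, sgn +1
I_A²/I_B² = (3/442)/(81/4420) = 10/27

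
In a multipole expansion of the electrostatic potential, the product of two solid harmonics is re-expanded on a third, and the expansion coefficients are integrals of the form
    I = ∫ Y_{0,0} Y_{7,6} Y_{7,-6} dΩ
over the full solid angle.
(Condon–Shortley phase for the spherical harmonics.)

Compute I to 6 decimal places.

0.282095

Checks pass: Σm=0; 14 even; l₃=7∈[7,7].
(2·0+1)(2·7+1)(2·7+1) = 225
Δ: 0! 0! 14! / 15! → 1/15
sum: t=0:+1/25401600 = 1/25401600
3j²(0 7 7; 0 0 0) = Δ·Π!·Σ² = 1/15  (sign -1)
sum: t=0:+1/6227020800 = 1/6227020800
3j²(0 7 7; 0 6 -6) = Δ·Π!·Σ² = 1/15  (sign -1)
combine: 4πI² = 225·1/15·1/15 = 1/1
take √, sign +1: I = 0.28209479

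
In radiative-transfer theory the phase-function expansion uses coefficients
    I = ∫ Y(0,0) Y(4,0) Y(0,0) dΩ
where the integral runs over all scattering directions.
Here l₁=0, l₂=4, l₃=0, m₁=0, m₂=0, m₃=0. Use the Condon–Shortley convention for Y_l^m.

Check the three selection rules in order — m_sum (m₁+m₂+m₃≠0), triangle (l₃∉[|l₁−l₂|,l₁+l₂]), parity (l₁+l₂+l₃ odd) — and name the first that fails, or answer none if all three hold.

Σmᵢ = 0  ✓
l₃∈[|l₁−l₂|,l₁+l₂]=[4,4], have l₃=0  ✗
Σlᵢ = 4 ⇒ even

triangle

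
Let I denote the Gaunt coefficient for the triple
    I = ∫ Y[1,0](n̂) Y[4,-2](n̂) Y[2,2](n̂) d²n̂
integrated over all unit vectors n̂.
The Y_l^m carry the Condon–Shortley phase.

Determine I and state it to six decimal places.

0.000000

triangle: need 3≤l₃≤5, have 2; I=0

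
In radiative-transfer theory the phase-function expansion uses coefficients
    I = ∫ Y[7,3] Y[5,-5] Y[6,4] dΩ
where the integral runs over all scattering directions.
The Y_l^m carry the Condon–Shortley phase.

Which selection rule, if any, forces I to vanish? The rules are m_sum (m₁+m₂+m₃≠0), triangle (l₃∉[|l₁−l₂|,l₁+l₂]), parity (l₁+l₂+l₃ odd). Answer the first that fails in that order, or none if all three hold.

m_sum

m₁+m₂+m₃ = 3 − 5 + 4 = 2  ✗
triangle: |7−5|=2 ≤ l₃=6 ≤ 7+5=12
parity: l₁+l₂+l₃ = 18 is even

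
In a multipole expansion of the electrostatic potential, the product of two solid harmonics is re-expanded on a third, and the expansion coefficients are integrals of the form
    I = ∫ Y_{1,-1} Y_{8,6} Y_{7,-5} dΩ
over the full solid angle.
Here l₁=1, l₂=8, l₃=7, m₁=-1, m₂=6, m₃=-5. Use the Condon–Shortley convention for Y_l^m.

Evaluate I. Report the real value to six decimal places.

Rules hold: Σm=0, L=16 even, 7≤7≤9.
N = 3·17·15 = 765
Δ = 2!·0!·14!/17! = 1/2040
Racah Σ t=1..1: t=1:−1/25401600 = -1/25401600
⇒ 3j(1 8 7; 0 0 0)² = 8/255, sgn +1
Racah Σ t=2..2: t=2:+1/1916006400 = 1/1916006400
⇒ 3j(1 8 7; -1 6 -5)² = 91/2040, sgn +1
4πI² = N·(3j₀)²·(3jₘ)² = 91/85
I = +1·√(1.07059/4π) = 0.29188132

0.291881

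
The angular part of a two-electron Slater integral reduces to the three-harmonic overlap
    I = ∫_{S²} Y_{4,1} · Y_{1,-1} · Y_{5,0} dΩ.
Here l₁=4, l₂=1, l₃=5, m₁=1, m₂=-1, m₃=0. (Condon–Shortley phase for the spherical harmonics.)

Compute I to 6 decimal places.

0.155288

Rules hold: Σm=0, L=10 even, 3≤5≤5.
N = 9·3·11 = 297
Δ = 0!·8!·2!/11! = 1/495
Racah Σ t=0..0: t=0:+1/576 = 1/576
⇒ 3j(4 1 5; 0 0 0)² = 5/99, sgn -1
Racah Σ t=0..0: t=0:+1/1440 = 1/1440
⇒ 3j(4 1 5; 1 -1 0)² = 2/99, sgn -1
4πI² = N·(3j₀)²·(3jₘ)² = 10/33
I = +1·√(0.30303/4π) = 0.15528807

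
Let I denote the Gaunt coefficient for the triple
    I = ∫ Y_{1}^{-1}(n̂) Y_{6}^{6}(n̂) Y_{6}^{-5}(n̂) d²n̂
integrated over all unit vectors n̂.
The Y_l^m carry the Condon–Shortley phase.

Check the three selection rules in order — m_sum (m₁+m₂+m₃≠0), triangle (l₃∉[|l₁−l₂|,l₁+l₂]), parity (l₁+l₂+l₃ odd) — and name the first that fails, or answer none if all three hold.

azimuthal sum: -1 + 6 − 5 = 0  ✓
5 ≤ 6 ≤ 7 (triangle on l)  ✓
L = 1 + 6 + 6 = 13 (odd)  ✗

parity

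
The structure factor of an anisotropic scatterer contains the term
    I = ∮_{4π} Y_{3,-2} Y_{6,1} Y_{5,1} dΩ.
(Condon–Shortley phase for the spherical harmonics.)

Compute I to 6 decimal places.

m-sum 0 ✓  L=14 even ✓  3≤5≤9 ✓
Π(2lᵢ+1) = 7×13×11 = 1001
triangle coeff Δ(3,6,5) = 1/675675
Σ_t [1,3]: t=1:−1/8640 t=2:+1/2304 t=3:−1/8640 = 7/34560
(3j)²=7/429 [(3 6 5; 0 0 0)], sign=-1
Σ_t [3,4]: t=3:−1/6912 t=4:+1/17280 = -1/11520
(3j)²=2/143 [(3 6 5; -2 1 1)], sign=-1
⇒ 4πI² = 98/429
I = (+1)√(98/429/(4π)) = 0.13482780

0.134828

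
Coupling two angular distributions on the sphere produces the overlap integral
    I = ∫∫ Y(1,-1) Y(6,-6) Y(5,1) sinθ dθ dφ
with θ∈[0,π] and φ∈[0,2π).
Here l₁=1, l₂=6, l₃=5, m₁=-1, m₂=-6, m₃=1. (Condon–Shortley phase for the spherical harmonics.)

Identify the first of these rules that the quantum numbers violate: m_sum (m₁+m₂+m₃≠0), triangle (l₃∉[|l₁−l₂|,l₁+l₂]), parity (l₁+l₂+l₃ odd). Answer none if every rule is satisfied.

azimuthal sum: -1 − 6 + 1 = -6  ✗
5 ≤ 5 ≤ 7 (triangle on l)
L = 1 + 6 + 5 = 12 (even)

m_sum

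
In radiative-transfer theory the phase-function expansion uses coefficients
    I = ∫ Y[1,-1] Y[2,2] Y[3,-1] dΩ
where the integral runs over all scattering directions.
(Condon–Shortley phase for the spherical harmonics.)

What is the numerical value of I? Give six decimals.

Checks pass: Σm=0; 6 even; l₃=3∈[1,3].
(2·1+1)(2·2+1)(2·3+1) = 105
Δ: 0! 2! 4! / 7! → 1/105
sum: t=0:+1/4 = 1/4
3j²(1 2 3; 0 0 0) = Δ·Π!·Σ² = 3/35  (sign -1)
sum: t=0:+1/48 = 1/48
3j²(1 2 3; -1 2 -1) = Δ·Π!·Σ² = 1/105  (sign +1)
combine: 4πI² = 105·3/35·1/105 = 3/35
take √, sign -1: I = -0.08258890

-0.082589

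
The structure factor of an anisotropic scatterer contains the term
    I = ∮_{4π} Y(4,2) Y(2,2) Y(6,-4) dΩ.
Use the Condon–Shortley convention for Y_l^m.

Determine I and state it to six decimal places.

0.230476

Rules hold: Σm=0, L=12 even, 2≤6≤6.
N = 9·5·13 = 585
Δ = 0!·8!·4!/13! = 1/6435
Racah Σ t=0..0: t=0:+1/2304 = 1/2304
⇒ 3j(4 2 6; 0 0 0)² = 5/143, sgn +1
Racah Σ t=0..0: t=0:+1/34560 = 1/34560
⇒ 3j(4 2 6; 2 2 -4)² = 14/429, sgn +1
4πI² = N·(3j₀)²·(3jₘ)² = 1050/1573
I = +1·√(0.667514/4π) = 0.23047581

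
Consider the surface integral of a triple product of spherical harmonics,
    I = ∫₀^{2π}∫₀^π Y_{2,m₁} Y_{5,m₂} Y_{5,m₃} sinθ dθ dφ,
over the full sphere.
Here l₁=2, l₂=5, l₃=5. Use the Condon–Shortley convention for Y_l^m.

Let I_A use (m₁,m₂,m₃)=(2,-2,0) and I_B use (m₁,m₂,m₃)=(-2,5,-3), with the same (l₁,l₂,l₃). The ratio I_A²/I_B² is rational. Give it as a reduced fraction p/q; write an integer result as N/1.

14/3

Same 2,5,5: normalisation and zero-m 3j drop out of the ratio.
A: Δ: 2! 2! 8! / 13! → 1/38610; sum: t=0:+1/2880 = 1/2880; 3j²(2 5 5; 2 -2 0) = Δ·Π!·Σ² = 14/429  (sign -1)
B: Δ: 2! 2! 8! / 13! → 1/38610; sum: t=2:+1/161280 = 1/161280; 3j²(2 5 5; -2 5 -3) = Δ·Π!·Σ² = 1/143  (sign +1)
I_A²/I_B² = (14/429)/(1/143) = 14/3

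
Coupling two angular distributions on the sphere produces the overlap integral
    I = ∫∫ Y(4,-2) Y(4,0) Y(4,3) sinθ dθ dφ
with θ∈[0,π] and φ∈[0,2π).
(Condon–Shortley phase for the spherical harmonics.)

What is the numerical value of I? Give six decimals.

0.000000

Σmᵢ = 1 ≠ 0, so the φ-integral vanishes; I = 0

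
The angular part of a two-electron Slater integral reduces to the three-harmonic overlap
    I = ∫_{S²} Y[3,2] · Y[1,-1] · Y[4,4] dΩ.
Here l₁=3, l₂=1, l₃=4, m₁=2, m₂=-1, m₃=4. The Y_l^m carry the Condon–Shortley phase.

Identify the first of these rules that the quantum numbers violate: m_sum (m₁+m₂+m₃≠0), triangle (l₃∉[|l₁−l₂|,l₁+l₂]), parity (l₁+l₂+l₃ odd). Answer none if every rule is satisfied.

m_sum

m₁+m₂+m₃ = 2 − 1 + 4 = 5  ✗
triangle: |3−1|=2 ≤ l₃=4 ≤ 3+1=4
parity: l₁+l₂+l₃ = 8 is even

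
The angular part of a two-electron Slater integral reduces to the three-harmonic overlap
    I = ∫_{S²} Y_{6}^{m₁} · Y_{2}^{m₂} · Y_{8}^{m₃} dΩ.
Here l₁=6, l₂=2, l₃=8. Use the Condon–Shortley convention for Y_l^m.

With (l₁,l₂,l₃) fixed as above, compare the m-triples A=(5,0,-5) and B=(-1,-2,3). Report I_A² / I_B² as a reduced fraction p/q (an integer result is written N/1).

39/55

Shared (l₁,l₂,l₃)=(6,2,8): N and (l;000)² cancel in I_A²/I_B².
A: Δ = 0!·12!·4!/17! = 1/30940; Racah Σ t=0..0: t=0:+1/159667200 = 1/159667200; ⇒ 3j(6 2 8; 5 0 -5)² = 9/1190, sgn -1
B: Δ = 0!·12!·4!/17! = 1/30940; Racah Σ t=0..0: t=0:+1/14515200 = 1/14515200; ⇒ 3j(6 2 8; -1 -2 3)² = 33/3094, sgn -1
I_A²/I_B² = (9/1190)/(33/3094) = 39/55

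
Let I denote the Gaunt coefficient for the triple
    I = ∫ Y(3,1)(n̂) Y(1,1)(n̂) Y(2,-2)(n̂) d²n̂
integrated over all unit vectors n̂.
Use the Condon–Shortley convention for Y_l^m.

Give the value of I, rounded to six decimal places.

Rules hold: Σm=0, L=6 even, 2≤2≤4.
N = 7·3·5 = 105
Δ = 2!·4!·0!/7! = 1/105
Racah Σ t=1..1: t=1:−1/4 = -1/4
⇒ 3j(3 1 2; 0 0 0)² = 3/35, sgn -1
Racah Σ t=2..2: t=2:+1/48 = 1/48
⇒ 3j(3 1 2; 1 1 -2)² = 1/105, sgn +1
4πI² = N·(3j₀)²·(3jₘ)² = 3/35
I = -1·√(0.0857143/4π) = -0.08258890

-0.082589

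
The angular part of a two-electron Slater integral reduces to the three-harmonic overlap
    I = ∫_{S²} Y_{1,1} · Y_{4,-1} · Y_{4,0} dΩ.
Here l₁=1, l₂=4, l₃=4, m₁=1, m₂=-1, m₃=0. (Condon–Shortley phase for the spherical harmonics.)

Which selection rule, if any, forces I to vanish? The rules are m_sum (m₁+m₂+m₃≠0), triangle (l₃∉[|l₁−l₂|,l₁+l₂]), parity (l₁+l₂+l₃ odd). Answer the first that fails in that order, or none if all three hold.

parity

m₁+m₂+m₃ = 1 − 1 + 0 = 0  ✓
triangle: |1−4|=3 ≤ l₃=4 ≤ 1+4=5  ✓
parity: l₁+l₂+l₃ = 9 is odd  ✗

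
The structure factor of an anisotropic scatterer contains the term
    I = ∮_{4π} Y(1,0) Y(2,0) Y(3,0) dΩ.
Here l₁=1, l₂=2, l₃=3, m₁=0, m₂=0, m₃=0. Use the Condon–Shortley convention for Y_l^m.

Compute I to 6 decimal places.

m-sum 0 ✓  L=6 even ✓  1≤3≤3 ✓
Π(2lᵢ+1) = 3×5×7 = 105
triangle coeff Δ(1,2,3) = 1/105
Σ_t [0,0]: t=0:+1/4 = 1/4
(3j)²=3/35 [(1 2 3; 0 0 0)], sign=-1
(m-triple is (0,0,0) — same symbol as above.)
⇒ 4πI² = 27/35
I = (+1)√(27/35/(4π)) = 0.24776670

0.247767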